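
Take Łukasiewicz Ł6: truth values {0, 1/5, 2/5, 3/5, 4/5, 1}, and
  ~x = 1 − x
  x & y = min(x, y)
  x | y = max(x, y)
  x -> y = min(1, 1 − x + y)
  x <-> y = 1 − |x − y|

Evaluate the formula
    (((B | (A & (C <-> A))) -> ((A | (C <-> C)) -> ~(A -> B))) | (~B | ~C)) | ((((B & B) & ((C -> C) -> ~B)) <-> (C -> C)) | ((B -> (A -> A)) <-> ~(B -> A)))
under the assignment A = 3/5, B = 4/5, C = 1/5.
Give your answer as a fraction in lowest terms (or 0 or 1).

4/5

C <-> A = 1/5 <-> 3/5 = 3/5
A & (C <-> A) = 3/5 & 3/5 = 3/5
B | (A & (C <-> A)) = 4/5 | 3/5 = 4/5
C <-> C = 1/5 <-> 1/5 = 1
A | (C <-> C) = 3/5 | 1 = 1
A -> B = 3/5 -> 4/5 = 1
~(A -> B) = ~1 = 0
(A | (C <-> C)) -> ~(A -> B) = 1 -> 0 = 0
(B | (A & (C <-> A))) -> ((A | (C <-> C)) -> ~(A -> B)) = 4/5 -> 0 = 1/5
~B = ~4/5 = 1/5
~C = ~1/5 = 4/5
~B | ~C = 1/5 | 4/5 = 4/5
((B | (A & (C <-> A))) -> ((A | (C <-> C)) -> ~(A -> B))) | (~B | ~C) = 1/5 | 4/5 = 4/5
B & B = 4/5 & 4/5 = 4/5
C -> C = 1/5 -> 1/5 = 1
~B = ~4/5 = 1/5
(C -> C) -> ~B = 1 -> 1/5 = 1/5
(B & B) & ((C -> C) -> ~B) = 4/5 & 1/5 = 1/5
C -> C = 1/5 -> 1/5 = 1
((B & B) & ((C -> C) -> ~B)) <-> (C -> C) = 1/5 <-> 1 = 1/5
A -> A = 3/5 -> 3/5 = 1
B -> (A -> A) = 4/5 -> 1 = 1
B -> A = 4/5 -> 3/5 = 4/5
~(B -> A) = ~4/5 = 1/5
(B -> (A -> A)) <-> ~(B -> A) = 1 <-> 1/5 = 1/5
(((B & B) & ((C -> C) -> ~B)) <-> (C -> C)) | ((B -> (A -> A)) <-> ~(B -> A)) = 1/5 | 1/5 = 1/5
(((B | (A & (C <-> A))) -> ((A | (C <-> C)) -> ~(A -> B))) | (~B | ~C)) | ((((B & B) & ((C -> C) -> ~B)) <-> (C -> C)) | ((B -> (A -> A)) <-> ~(B -> A))) = 4/5 | 1/5 = 4/5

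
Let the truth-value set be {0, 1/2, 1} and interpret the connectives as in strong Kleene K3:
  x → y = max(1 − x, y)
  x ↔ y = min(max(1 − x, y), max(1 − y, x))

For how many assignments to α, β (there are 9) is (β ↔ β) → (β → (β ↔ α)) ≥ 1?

4

α = 0, β = 0 ↦ 1  ≥
α = 0, β = 1/2 ↦ 1/2  <
α = 0, β = 1 ↦ 0  <
α = 1/2, β = 0 ↦ 1  ≥
α = 1/2, β = 1/2 ↦ 1/2  <
α = 1/2, β = 1 ↦ 1/2  <
α = 1, β = 0 ↦ 1  ≥
α = 1, β = 1/2 ↦ 1/2  <
α = 1, β = 1 ↦ 1  ≥
So 4 of the 9 assignments meet the threshold.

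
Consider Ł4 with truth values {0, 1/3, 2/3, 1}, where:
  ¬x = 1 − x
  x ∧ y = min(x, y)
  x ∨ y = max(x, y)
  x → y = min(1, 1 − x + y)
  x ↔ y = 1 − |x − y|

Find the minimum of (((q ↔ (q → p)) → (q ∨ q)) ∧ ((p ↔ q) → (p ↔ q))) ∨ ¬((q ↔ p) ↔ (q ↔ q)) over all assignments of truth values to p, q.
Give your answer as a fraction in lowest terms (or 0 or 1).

Take p = 0, q = 1/3:
q → p = 1/3 → 0 = 2/3
q ↔ (q → p) = 1/3 ↔ 2/3 = 2/3
q ∨ q = 1/3 ∨ 1/3 = 1/3
(q ↔ (q → p)) → (q ∨ q) = 2/3 → 1/3 = 2/3
p ↔ q = 0 ↔ 1/3 = 2/3
p ↔ q = 0 ↔ 1/3 = 2/3
(p ↔ q) → (p ↔ q) = 2/3 → 2/3 = 1
((q ↔ (q → p)) → (q ∨ q)) ∧ ((p ↔ q) → (p ↔ q)) = 2/3 ∧ 1 = 2/3
q ↔ p = 1/3 ↔ 0 = 2/3
q ↔ q = 1/3 ↔ 1/3 = 1
(q ↔ p) ↔ (q ↔ q) = 2/3 ↔ 1 = 2/3
¬((q ↔ p) ↔ (q ↔ q)) = ¬2/3 = 1/3
(((q ↔ (q → p)) → (q ∨ q)) ∧ ((p ↔ q) → (p ↔ q))) ∨ ¬((q ↔ p) ↔ (q ↔ q)) = 2/3 ∨ 1/3 = 2/3
No assignment yields a value below 2/3, so this is the minimum.

2/3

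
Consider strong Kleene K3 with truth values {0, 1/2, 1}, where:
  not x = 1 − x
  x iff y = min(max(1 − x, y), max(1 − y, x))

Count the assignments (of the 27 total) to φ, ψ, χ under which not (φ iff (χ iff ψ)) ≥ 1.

4

value 1: 4 assignments (counts)
value 1/2: 19 assignments
value 0: 4 assignments
So 4 of the 27 assignments meet the threshold.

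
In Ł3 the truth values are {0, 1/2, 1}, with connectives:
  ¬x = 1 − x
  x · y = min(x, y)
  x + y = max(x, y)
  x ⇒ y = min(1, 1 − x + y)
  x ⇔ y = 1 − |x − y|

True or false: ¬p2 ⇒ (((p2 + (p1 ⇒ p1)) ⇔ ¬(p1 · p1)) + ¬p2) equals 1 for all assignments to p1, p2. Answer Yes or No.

Yes

p1 = 0, p2 = 0 ↦ 1
p1 = 0, p2 = 1/2 ↦ 1
p1 = 0, p2 = 1 ↦ 1
p1 = 1/2, p2 = 0 ↦ 1
p1 = 1/2, p2 = 1/2 ↦ 1
p1 = 1/2, p2 = 1 ↦ 1
p1 = 1, p2 = 0 ↦ 1
p1 = 1, p2 = 1/2 ↦ 1
p1 = 1, p2 = 1 ↦ 1
Every assignment gives a value ≥ 1.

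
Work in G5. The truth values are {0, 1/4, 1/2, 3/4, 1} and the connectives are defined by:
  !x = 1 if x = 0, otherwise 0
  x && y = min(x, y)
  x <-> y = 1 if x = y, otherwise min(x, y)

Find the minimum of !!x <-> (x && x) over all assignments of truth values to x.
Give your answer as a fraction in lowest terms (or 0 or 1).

Take x = 1/4:
!x = !1/4 = 0
!!x = !0 = 1
x && x = 1/4 && 1/4 = 1/4
!!x <-> (x && x) = 1 <-> 1/4 = 1/4
No assignment yields a value below 1/4, so this is the minimum.

1/4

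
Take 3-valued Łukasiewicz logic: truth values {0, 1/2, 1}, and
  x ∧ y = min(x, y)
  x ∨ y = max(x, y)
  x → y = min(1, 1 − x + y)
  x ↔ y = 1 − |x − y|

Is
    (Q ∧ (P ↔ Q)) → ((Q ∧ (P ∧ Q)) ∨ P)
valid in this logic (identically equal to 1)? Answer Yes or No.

No

Counterexample: take P = 0, Q = 1/2.
P ↔ Q = 0 ↔ 1/2 = 1/2
Q ∧ (P ↔ Q) = 1/2 ∧ 1/2 = 1/2
P ∧ Q = 0 ∧ 1/2 = 0
Q ∧ (P ∧ Q) = 1/2 ∧ 0 = 0
(Q ∧ (P ∧ Q)) ∨ P = 0 ∨ 0 = 0
(Q ∧ (P ↔ Q)) → ((Q ∧ (P ∧ Q)) ∨ P) = 1/2 → 0 = 1/2
This gives 1/2 ≠ 1.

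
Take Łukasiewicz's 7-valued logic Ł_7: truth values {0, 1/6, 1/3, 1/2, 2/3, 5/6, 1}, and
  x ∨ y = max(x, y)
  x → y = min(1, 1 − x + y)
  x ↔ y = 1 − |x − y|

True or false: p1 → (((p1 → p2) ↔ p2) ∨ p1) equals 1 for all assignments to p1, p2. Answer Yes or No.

Yes

At p1 = 0, p2 = 1/6, for instance:
p1 → p2 = 0 → 1/6 = 1
(p1 → p2) ↔ p2 = 1 ↔ 1/6 = 1/6
((p1 → p2) ↔ p2) ∨ p1 = 1/6 ∨ 0 = 1/6
p1 → (((p1 → p2) ↔ p2) ∨ p1) = 0 → 1/6 = 1
and checking the remaining 48 assignments likewise gives ≥ 1 in every case.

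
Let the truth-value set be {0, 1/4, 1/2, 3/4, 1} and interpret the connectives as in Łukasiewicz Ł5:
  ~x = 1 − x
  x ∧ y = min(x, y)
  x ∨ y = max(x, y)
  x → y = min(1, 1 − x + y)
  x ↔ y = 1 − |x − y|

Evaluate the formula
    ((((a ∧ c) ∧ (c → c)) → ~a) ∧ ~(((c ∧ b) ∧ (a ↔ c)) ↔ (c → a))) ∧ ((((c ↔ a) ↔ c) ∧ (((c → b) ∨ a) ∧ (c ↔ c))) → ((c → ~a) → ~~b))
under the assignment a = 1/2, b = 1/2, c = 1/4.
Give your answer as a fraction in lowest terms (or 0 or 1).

a ∧ c = 1/2 ∧ 1/4 = 1/4
c → c = 1/4 → 1/4 = 1
(a ∧ c) ∧ (c → c) = 1/4 ∧ 1 = 1/4
~a = ~1/2 = 1/2
((a ∧ c) ∧ (c → c)) → ~a = 1/4 → 1/2 = 1
c ∧ b = 1/4 ∧ 1/2 = 1/4
a ↔ c = 1/2 ↔ 1/4 = 3/4
(c ∧ b) ∧ (a ↔ c) = 1/4 ∧ 3/4 = 1/4
c → a = 1/4 → 1/2 = 1
((c ∧ b) ∧ (a ↔ c)) ↔ (c → a) = 1/4 ↔ 1 = 1/4
~(((c ∧ b) ∧ (a ↔ c)) ↔ (c → a)) = ~1/4 = 3/4
(((a ∧ c) ∧ (c → c)) → ~a) ∧ ~(((c ∧ b) ∧ (a ↔ c)) ↔ (c → a)) = 1 ∧ 3/4 = 3/4
c ↔ a = 1/4 ↔ 1/2 = 3/4
(c ↔ a) ↔ c = 3/4 ↔ 1/4 = 1/2
c → b = 1/4 → 1/2 = 1
(c → b) ∨ a = 1 ∨ 1/2 = 1
c ↔ c = 1/4 ↔ 1/4 = 1
((c → b) ∨ a) ∧ (c ↔ c) = 1 ∧ 1 = 1
((c ↔ a) ↔ c) ∧ (((c → b) ∨ a) ∧ (c ↔ c)) = 1/2 ∧ 1 = 1/2
~a = ~1/2 = 1/2
c → ~a = 1/4 → 1/2 = 1
~b = ~1/2 = 1/2
~~b = ~1/2 = 1/2
(c → ~a) → ~~b = 1 → 1/2 = 1/2
(((c ↔ a) ↔ c) ∧ (((c → b) ∨ a) ∧ (c ↔ c))) → ((c → ~a) → ~~b) = 1/2 → 1/2 = 1
((((a ∧ c) ∧ (c → c)) → ~a) ∧ ~(((c ∧ b) ∧ (a ↔ c)) ↔ (c → a))) ∧ ((((c ↔ a) ↔ c) ∧ (((c → b) ∨ a) ∧ (c ↔ c))) → ((c → ~a) → ~~b)) = 3/4 ∧ 1 = 3/4

3/4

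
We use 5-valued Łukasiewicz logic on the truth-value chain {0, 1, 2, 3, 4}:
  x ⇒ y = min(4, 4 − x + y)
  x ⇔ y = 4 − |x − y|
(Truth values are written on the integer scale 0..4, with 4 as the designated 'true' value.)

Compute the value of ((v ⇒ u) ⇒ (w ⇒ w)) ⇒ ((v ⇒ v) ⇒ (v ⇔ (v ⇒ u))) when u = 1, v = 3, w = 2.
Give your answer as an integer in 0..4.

3

v ⇒ u = 3 ⇒ 1 = 2
w ⇒ w = 2 ⇒ 2 = 4
(v ⇒ u) ⇒ (w ⇒ w) = 2 ⇒ 4 = 4
v ⇒ v = 3 ⇒ 3 = 4
v ⇒ u = 3 ⇒ 1 = 2
v ⇔ (v ⇒ u) = 3 ⇔ 2 = 3
(v ⇒ v) ⇒ (v ⇔ (v ⇒ u)) = 4 ⇒ 3 = 3
((v ⇒ u) ⇒ (w ⇒ w)) ⇒ ((v ⇒ v) ⇒ (v ⇔ (v ⇒ u))) = 4 ⇒ 3 = 3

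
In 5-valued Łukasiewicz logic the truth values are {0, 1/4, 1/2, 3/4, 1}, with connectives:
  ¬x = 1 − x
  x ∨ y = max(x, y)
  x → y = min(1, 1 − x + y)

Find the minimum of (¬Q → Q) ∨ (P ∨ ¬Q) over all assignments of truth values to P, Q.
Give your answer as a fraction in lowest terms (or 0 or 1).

3/4

Take P = 0, Q = 1/4:
¬Q = ¬1/4 = 3/4
¬Q → Q = 3/4 → 1/4 = 1/2
¬Q = ¬1/4 = 3/4
P ∨ ¬Q = 0 ∨ 3/4 = 3/4
(¬Q → Q) ∨ (P ∨ ¬Q) = 1/2 ∨ 3/4 = 3/4
No assignment yields a value below 3/4, so this is the minimum.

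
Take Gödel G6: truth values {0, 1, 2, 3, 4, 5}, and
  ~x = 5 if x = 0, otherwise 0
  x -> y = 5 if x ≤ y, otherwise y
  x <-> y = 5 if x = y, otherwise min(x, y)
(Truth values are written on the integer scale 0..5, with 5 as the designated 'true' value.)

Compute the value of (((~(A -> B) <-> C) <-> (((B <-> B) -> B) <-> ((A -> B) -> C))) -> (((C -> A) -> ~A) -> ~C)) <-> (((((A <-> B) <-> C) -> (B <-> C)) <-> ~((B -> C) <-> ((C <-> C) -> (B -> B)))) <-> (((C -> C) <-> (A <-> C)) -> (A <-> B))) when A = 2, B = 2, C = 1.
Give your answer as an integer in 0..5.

A -> B = 2 -> 2 = 5
~(A -> B) = ~5 = 0
~(A -> B) <-> C = 0 <-> 1 = 0
B <-> B = 2 <-> 2 = 5
(B <-> B) -> B = 5 -> 2 = 2
A -> B = 2 -> 2 = 5
(A -> B) -> C = 5 -> 1 = 1
((B <-> B) -> B) <-> ((A -> B) -> C) = 2 <-> 1 = 1
(~(A -> B) <-> C) <-> (((B <-> B) -> B) <-> ((A -> B) -> C)) = 0 <-> 1 = 0
C -> A = 1 -> 2 = 5
~A = ~2 = 0
(C -> A) -> ~A = 5 -> 0 = 0
~C = ~1 = 0
((C -> A) -> ~A) -> ~C = 0 -> 0 = 5
((~(A -> B) <-> C) <-> (((B <-> B) -> B) <-> ((A -> B) -> C))) -> (((C -> A) -> ~A) -> ~C) = 0 -> 5 = 5
A <-> B = 2 <-> 2 = 5
(A <-> B) <-> C = 5 <-> 1 = 1
B <-> C = 2 <-> 1 = 1
((A <-> B) <-> C) -> (B <-> C) = 1 -> 1 = 5
B -> C = 2 -> 1 = 1
C <-> C = 1 <-> 1 = 5
B -> B = 2 -> 2 = 5
(C <-> C) -> (B -> B) = 5 -> 5 = 5
(B -> C) <-> ((C <-> C) -> (B -> B)) = 1 <-> 5 = 1
~((B -> C) <-> ((C <-> C) -> (B -> B))) = ~1 = 0
(((A <-> B) <-> C) -> (B <-> C)) <-> ~((B -> C) <-> ((C <-> C) -> (B -> B))) = 5 <-> 0 = 0
C -> C = 1 -> 1 = 5
A <-> C = 2 <-> 1 = 1
(C -> C) <-> (A <-> C) = 5 <-> 1 = 1
A <-> B = 2 <-> 2 = 5
((C -> C) <-> (A <-> C)) -> (A <-> B) = 1 -> 5 = 5
((((A <-> B) <-> C) -> (B <-> C)) <-> ~((B -> C) <-> ((C <-> C) -> (B -> B)))) <-> (((C -> C) <-> (A <-> C)) -> (A <-> B)) = 0 <-> 5 = 0
(((~(A -> B) <-> C) <-> (((B <-> B) -> B) <-> ((A -> B) -> C))) -> (((C -> A) -> ~A) -> ~C)) <-> (((((A <-> B) <-> C) -> (B <-> C)) <-> ~((B -> C) <-> ((C <-> C) -> (B -> B)))) <-> (((C -> C) <-> (A <-> C)) -> (A <-> B))) = 5 <-> 0 = 0

0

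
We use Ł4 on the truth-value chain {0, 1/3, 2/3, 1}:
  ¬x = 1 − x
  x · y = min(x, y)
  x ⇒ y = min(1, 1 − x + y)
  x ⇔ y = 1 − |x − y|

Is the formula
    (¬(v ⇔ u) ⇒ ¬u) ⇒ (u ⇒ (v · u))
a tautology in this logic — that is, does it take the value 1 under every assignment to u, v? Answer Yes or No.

Counterexample: take u = 1/3, v = 0.
v ⇔ u = 0 ⇔ 1/3 = 2/3
¬(v ⇔ u) = ¬2/3 = 1/3
¬u = ¬1/3 = 2/3
¬(v ⇔ u) ⇒ ¬u = 1/3 ⇒ 2/3 = 1
v · u = 0 · 1/3 = 0
u ⇒ (v · u) = 1/3 ⇒ 0 = 2/3
(¬(v ⇔ u) ⇒ ¬u) ⇒ (u ⇒ (v · u)) = 1 ⇒ 2/3 = 2/3
This gives 2/3 ≠ 1.

No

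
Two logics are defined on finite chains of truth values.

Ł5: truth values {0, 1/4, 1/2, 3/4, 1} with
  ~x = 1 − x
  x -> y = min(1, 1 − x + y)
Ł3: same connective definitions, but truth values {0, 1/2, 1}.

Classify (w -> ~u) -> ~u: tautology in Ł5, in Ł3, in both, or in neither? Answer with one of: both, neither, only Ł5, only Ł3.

In Ł5: at u = 1/4, w = 0 the value is 3/4 — not a tautology.
In Ł3: at u = 1/2, w = 0 the value is 1/2 — not a tautology.

neither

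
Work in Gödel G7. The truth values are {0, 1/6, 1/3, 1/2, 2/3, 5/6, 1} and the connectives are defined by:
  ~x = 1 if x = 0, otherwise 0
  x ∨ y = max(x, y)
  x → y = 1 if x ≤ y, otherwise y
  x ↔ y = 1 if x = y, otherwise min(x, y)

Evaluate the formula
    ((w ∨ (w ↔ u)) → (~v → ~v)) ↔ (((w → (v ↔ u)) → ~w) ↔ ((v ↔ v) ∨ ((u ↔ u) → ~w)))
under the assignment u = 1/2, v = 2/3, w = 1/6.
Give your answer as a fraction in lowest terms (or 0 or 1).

w ↔ u = 1/6 ↔ 1/2 = 1/6
w ∨ (w ↔ u) = 1/6 ∨ 1/6 = 1/6
~v = ~2/3 = 0
~v = ~2/3 = 0
~v → ~v = 0 → 0 = 1
(w ∨ (w ↔ u)) → (~v → ~v) = 1/6 → 1 = 1
v ↔ u = 2/3 ↔ 1/2 = 1/2
w → (v ↔ u) = 1/6 → 1/2 = 1
~w = ~1/6 = 0
(w → (v ↔ u)) → ~w = 1 → 0 = 0
v ↔ v = 2/3 ↔ 2/3 = 1
u ↔ u = 1/2 ↔ 1/2 = 1
~w = ~1/6 = 0
(u ↔ u) → ~w = 1 → 0 = 0
(v ↔ v) ∨ ((u ↔ u) → ~w) = 1 ∨ 0 = 1
((w → (v ↔ u)) → ~w) ↔ ((v ↔ v) ∨ ((u ↔ u) → ~w)) = 0 ↔ 1 = 0
((w ∨ (w ↔ u)) → (~v → ~v)) ↔ (((w → (v ↔ u)) → ~w) ↔ ((v ↔ v) ∨ ((u ↔ u) → ~w))) = 1 ↔ 0 = 0

0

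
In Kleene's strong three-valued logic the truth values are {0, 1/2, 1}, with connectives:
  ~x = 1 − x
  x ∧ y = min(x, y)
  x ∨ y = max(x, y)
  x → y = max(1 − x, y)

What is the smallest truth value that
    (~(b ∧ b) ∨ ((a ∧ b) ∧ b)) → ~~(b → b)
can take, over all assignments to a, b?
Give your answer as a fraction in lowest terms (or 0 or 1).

Take a = 0, b = 1/2:
b ∧ b = 1/2 ∧ 1/2 = 1/2
~(b ∧ b) = ~1/2 = 1/2
a ∧ b = 0 ∧ 1/2 = 0
(a ∧ b) ∧ b = 0 ∧ 1/2 = 0
~(b ∧ b) ∨ ((a ∧ b) ∧ b) = 1/2 ∨ 0 = 1/2
b → b = 1/2 → 1/2 = 1/2
~(b → b) = ~1/2 = 1/2
~~(b → b) = ~1/2 = 1/2
(~(b ∧ b) ∨ ((a ∧ b) ∧ b)) → ~~(b → b) = 1/2 → 1/2 = 1/2
No assignment yields a value below 1/2, so this is the minimum.

1/2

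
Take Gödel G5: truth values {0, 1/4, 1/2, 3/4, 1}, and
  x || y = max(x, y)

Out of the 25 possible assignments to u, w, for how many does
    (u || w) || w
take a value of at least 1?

value 1: 9 assignments (counts)
value 3/4: 7 assignments
value 1/2: 5 assignments
value 1/4: 3 assignments
value 0: 1 assignment
So 9 of the 25 assignments meet the threshold.

9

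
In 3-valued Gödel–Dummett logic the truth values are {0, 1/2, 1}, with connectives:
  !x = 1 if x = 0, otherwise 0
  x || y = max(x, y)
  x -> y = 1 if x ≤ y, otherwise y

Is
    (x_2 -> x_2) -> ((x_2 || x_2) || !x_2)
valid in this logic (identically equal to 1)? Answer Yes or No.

Counterexample: take x_2 = 1/2.
x_2 -> x_2 = 1/2 -> 1/2 = 1
x_2 || x_2 = 1/2 || 1/2 = 1/2
!x_2 = !1/2 = 0
(x_2 || x_2) || !x_2 = 1/2 || 0 = 1/2
(x_2 -> x_2) -> ((x_2 || x_2) || !x_2) = 1 -> 1/2 = 1/2
This gives 1/2 ≠ 1.

No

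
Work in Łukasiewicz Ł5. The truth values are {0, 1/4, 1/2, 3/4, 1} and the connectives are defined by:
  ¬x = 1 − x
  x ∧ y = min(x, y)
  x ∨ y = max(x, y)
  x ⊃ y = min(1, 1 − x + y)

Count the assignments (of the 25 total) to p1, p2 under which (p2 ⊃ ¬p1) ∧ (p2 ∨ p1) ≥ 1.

2

value 1: 2 assignments (counts)
value 3/4: 8 assignments
value 1/2: 8 assignments
value 1/4: 5 assignments
value 0: 2 assignments
So 2 of the 25 assignments meet the threshold.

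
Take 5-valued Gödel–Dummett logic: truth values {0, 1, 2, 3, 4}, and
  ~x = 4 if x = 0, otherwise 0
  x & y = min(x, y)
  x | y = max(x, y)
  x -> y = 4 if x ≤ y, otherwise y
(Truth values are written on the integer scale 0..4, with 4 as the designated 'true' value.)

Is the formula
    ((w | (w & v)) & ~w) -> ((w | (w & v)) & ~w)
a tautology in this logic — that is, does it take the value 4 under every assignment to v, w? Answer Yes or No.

Yes

At v = 0, w = 2, for instance:
w & v = 2 & 0 = 0
w | (w & v) = 2 | 0 = 2
~w = ~2 = 0
(w | (w & v)) & ~w = 2 & 0 = 0
((w | (w & v)) & ~w) -> ((w | (w & v)) & ~w) = 0 -> 0 = 4
and checking the remaining 24 assignments likewise gives ≥ 4 in every case.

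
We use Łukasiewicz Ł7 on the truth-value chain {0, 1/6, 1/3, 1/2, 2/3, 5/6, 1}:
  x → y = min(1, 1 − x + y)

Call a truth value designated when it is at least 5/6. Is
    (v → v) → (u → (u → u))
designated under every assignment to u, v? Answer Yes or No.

At u = 1/2, v = 1/3, for instance:
v → v = 1/3 → 1/3 = 1
u → u = 1/2 → 1/2 = 1
u → (u → u) = 1/2 → 1 = 1
(v → v) → (u → (u → u)) = 1 → 1 = 1
and checking the remaining 48 assignments likewise gives ≥ 5/6 in every case.

Yes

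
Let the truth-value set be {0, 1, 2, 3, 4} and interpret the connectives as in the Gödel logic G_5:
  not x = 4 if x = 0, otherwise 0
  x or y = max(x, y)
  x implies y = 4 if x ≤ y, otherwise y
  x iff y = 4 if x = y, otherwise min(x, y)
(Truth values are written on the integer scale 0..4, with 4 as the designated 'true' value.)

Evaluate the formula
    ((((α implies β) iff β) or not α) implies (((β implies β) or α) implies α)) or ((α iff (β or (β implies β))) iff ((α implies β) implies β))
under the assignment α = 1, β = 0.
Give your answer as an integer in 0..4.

1

α implies β = 1 implies 0 = 0
(α implies β) iff β = 0 iff 0 = 4
not α = not 1 = 0
((α implies β) iff β) or not α = 4 or 0 = 4
β implies β = 0 implies 0 = 4
(β implies β) or α = 4 or 1 = 4
((β implies β) or α) implies α = 4 implies 1 = 1
(((α implies β) iff β) or not α) implies (((β implies β) or α) implies α) = 4 implies 1 = 1
β implies β = 0 implies 0 = 4
β or (β implies β) = 0 or 4 = 4
α iff (β or (β implies β)) = 1 iff 4 = 1
α implies β = 1 implies 0 = 0
(α implies β) implies β = 0 implies 0 = 4
(α iff (β or (β implies β))) iff ((α implies β) implies β) = 1 iff 4 = 1
((((α implies β) iff β) or not α) implies (((β implies β) or α) implies α)) or ((α iff (β or (β implies β))) iff ((α implies β) implies β)) = 1 or 1 = 1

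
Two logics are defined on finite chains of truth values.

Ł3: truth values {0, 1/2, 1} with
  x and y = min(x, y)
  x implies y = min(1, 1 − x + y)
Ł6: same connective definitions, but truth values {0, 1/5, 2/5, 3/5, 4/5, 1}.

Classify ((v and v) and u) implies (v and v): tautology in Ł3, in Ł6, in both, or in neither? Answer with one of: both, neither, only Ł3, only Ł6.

both

In Ł3: every assignment gives 1 — tautology.
In Ł6: every assignment gives 1 — tautology.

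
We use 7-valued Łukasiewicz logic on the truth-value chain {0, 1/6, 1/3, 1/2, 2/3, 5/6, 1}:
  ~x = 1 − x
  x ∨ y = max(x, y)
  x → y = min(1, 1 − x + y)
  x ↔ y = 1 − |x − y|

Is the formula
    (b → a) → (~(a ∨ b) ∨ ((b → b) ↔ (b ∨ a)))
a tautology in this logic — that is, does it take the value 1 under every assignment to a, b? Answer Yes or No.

No

Counterexample: take a = 1/6, b = 0.
b → a = 0 → 1/6 = 1
a ∨ b = 1/6 ∨ 0 = 1/6
~(a ∨ b) = ~1/6 = 5/6
b → b = 0 → 0 = 1
b ∨ a = 0 ∨ 1/6 = 1/6
(b → b) ↔ (b ∨ a) = 1 ↔ 1/6 = 1/6
~(a ∨ b) ∨ ((b → b) ↔ (b ∨ a)) = 5/6 ∨ 1/6 = 5/6
(b → a) → (~(a ∨ b) ∨ ((b → b) ↔ (b ∨ a))) = 1 → 5/6 = 5/6
This gives 5/6 ≠ 1.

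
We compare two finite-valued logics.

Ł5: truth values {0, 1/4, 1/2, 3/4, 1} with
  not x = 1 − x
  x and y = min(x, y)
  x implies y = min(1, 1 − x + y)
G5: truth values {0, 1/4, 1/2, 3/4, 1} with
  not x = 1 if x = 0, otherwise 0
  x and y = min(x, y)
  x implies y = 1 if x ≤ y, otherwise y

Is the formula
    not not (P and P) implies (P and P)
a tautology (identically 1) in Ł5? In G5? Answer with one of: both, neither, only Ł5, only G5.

In Ł5: every assignment gives 1 — tautology.
In G5: at P = 1/4 the value is 1/4 — not a tautology.

only Ł5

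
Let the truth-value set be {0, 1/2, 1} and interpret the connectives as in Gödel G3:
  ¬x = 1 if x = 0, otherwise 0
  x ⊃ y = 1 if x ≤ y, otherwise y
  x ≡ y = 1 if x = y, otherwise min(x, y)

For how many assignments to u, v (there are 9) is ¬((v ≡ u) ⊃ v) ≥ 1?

1

u = 0, v = 0 ↦ 1  ≥
u = 0, v = 1/2 ↦ 0  <
u = 0, v = 1 ↦ 0  <
u = 1/2, v = 0 ↦ 0  <
u = 1/2, v = 1/2 ↦ 0  <
u = 1/2, v = 1 ↦ 0  <
u = 1, v = 0 ↦ 0  <
u = 1, v = 1/2 ↦ 0  <
u = 1, v = 1 ↦ 0  <
So 1 of the 9 assignments meets the threshold.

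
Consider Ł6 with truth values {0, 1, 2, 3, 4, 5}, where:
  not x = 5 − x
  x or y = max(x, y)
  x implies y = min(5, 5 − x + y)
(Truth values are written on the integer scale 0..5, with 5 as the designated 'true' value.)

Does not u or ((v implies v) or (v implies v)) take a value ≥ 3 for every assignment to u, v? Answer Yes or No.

Yes

At u = 4, v = 5, for instance:
not u = not 4 = 1
v implies v = 5 implies 5 = 5
v implies v = 5 implies 5 = 5
(v implies v) or (v implies v) = 5 or 5 = 5
not u or ((v implies v) or (v implies v)) = 1 or 5 = 5
and checking the remaining 35 assignments likewise gives ≥ 3 in every case.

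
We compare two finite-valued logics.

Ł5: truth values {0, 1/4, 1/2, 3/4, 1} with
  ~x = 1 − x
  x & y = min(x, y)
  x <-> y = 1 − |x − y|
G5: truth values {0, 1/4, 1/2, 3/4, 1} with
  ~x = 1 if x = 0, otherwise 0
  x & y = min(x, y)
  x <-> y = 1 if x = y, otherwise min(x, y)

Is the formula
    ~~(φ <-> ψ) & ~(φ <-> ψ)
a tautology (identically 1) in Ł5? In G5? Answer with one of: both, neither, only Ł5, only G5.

In Ł5: at φ = 0, ψ = 0 the value is 0 — not a tautology.
In G5: at φ = 0, ψ = 0 the value is 0 — not a tautology.

neither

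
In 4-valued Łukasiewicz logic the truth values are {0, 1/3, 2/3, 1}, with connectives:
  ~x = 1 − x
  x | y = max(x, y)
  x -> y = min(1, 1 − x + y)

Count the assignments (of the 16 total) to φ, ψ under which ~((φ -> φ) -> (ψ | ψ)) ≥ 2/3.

φ = 0, ψ = 0 ↦ 1  ≥
φ = 0, ψ = 1/3 ↦ 2/3  ≥
φ = 0, ψ = 2/3 ↦ 1/3  <
φ = 0, ψ = 1 ↦ 0  <
φ = 1/3, ψ = 0 ↦ 1  ≥
φ = 1/3, ψ = 1/3 ↦ 2/3  ≥
φ = 1/3, ψ = 2/3 ↦ 1/3  <
φ = 1/3, ψ = 1 ↦ 0  <
φ = 2/3, ψ = 0 ↦ 1  ≥
φ = 2/3, ψ = 1/3 ↦ 2/3  ≥
φ = 2/3, ψ = 2/3 ↦ 1/3  <
φ = 2/3, ψ = 1 ↦ 0  <
φ = 1, ψ = 0 ↦ 1  ≥
φ = 1, ψ = 1/3 ↦ 2/3  ≥
φ = 1, ψ = 2/3 ↦ 1/3  <
φ = 1, ψ = 1 ↦ 0  <
So 8 of the 16 assignments meet the threshold.

8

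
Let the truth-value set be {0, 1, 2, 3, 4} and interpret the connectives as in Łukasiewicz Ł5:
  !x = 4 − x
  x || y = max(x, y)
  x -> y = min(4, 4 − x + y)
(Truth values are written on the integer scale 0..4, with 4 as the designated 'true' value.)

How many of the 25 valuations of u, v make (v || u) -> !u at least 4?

12

value 4: 12 assignments (counts)
value 3: 2 assignments
value 2: 5 assignments
value 1: 1 assignment
value 0: 5 assignments
So 12 of the 25 assignments meet the threshold.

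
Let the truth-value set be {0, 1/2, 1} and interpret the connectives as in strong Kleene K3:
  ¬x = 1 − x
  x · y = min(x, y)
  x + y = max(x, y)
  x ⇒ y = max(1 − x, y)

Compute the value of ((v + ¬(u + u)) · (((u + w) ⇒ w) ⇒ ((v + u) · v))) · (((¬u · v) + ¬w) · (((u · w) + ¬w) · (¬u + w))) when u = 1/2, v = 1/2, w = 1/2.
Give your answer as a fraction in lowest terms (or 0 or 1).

1/2

u + u = 1/2 + 1/2 = 1/2
¬(u + u) = ¬1/2 = 1/2
v + ¬(u + u) = 1/2 + 1/2 = 1/2
u + w = 1/2 + 1/2 = 1/2
(u + w) ⇒ w = 1/2 ⇒ 1/2 = 1/2
v + u = 1/2 + 1/2 = 1/2
(v + u) · v = 1/2 · 1/2 = 1/2
((u + w) ⇒ w) ⇒ ((v + u) · v) = 1/2 ⇒ 1/2 = 1/2
(v + ¬(u + u)) · (((u + w) ⇒ w) ⇒ ((v + u) · v)) = 1/2 · 1/2 = 1/2
¬u = ¬1/2 = 1/2
¬u · v = 1/2 · 1/2 = 1/2
¬w = ¬1/2 = 1/2
(¬u · v) + ¬w = 1/2 + 1/2 = 1/2
u · w = 1/2 · 1/2 = 1/2
¬w = ¬1/2 = 1/2
(u · w) + ¬w = 1/2 + 1/2 = 1/2
¬u = ¬1/2 = 1/2
¬u + w = 1/2 + 1/2 = 1/2
((u · w) + ¬w) · (¬u + w) = 1/2 · 1/2 = 1/2
((¬u · v) + ¬w) · (((u · w) + ¬w) · (¬u + w)) = 1/2 · 1/2 = 1/2
((v + ¬(u + u)) · (((u + w) ⇒ w) ⇒ ((v + u) · v))) · (((¬u · v) + ¬w) · (((u · w) + ¬w) · (¬u + w))) = 1/2 · 1/2 = 1/2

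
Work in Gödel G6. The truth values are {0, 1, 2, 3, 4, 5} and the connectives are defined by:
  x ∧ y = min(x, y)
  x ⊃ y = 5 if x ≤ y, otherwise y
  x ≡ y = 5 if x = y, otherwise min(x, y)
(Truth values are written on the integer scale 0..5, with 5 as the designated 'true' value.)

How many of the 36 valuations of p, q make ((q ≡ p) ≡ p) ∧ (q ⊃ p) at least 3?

9

value 5: 1 assignment (counts)
value 4: 3 assignments (counts)
value 3: 5 assignments (counts)
value 2: 7 assignments
value 1: 9 assignments
value 0: 11 assignments
So 9 of the 36 assignments meet the threshold.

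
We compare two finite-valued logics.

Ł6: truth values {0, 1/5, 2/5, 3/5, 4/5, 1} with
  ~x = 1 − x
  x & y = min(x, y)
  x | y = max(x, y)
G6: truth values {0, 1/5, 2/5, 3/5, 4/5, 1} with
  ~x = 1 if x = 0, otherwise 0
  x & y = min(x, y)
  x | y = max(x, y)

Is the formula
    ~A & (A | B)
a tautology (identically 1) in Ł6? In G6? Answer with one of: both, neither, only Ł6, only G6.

neither

In Ł6: at A = 0, B = 0 the value is 0 — not a tautology.
In G6: at A = 0, B = 0 the value is 0 — not a tautology.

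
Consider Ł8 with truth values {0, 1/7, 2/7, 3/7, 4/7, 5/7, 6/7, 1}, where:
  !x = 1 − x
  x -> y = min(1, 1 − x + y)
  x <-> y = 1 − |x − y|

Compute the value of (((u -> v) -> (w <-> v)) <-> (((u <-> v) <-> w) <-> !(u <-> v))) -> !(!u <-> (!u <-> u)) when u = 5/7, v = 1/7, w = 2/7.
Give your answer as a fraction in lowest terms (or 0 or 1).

4/7

u -> v = 5/7 -> 1/7 = 3/7
w <-> v = 2/7 <-> 1/7 = 6/7
(u -> v) -> (w <-> v) = 3/7 -> 6/7 = 1
u <-> v = 5/7 <-> 1/7 = 3/7
(u <-> v) <-> w = 3/7 <-> 2/7 = 6/7
u <-> v = 5/7 <-> 1/7 = 3/7
!(u <-> v) = !3/7 = 4/7
((u <-> v) <-> w) <-> !(u <-> v) = 6/7 <-> 4/7 = 5/7
((u -> v) -> (w <-> v)) <-> (((u <-> v) <-> w) <-> !(u <-> v)) = 1 <-> 5/7 = 5/7
!u = !5/7 = 2/7
!u = !5/7 = 2/7
!u <-> u = 2/7 <-> 5/7 = 4/7
!u <-> (!u <-> u) = 2/7 <-> 4/7 = 5/7
!(!u <-> (!u <-> u)) = !5/7 = 2/7
(((u -> v) -> (w <-> v)) <-> (((u <-> v) <-> w) <-> !(u <-> v))) -> !(!u <-> (!u <-> u)) = 5/7 -> 2/7 = 4/7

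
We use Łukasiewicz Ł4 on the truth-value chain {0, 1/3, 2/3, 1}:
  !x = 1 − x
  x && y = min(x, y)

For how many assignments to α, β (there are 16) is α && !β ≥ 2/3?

α = 0, β = 0 ↦ 0  <
α = 0, β = 1/3 ↦ 0  <
α = 0, β = 2/3 ↦ 0  <
α = 0, β = 1 ↦ 0  <
α = 1/3, β = 0 ↦ 1/3  <
α = 1/3, β = 1/3 ↦ 1/3  <
α = 1/3, β = 2/3 ↦ 1/3  <
α = 1/3, β = 1 ↦ 0  <
α = 2/3, β = 0 ↦ 2/3  ≥
α = 2/3, β = 1/3 ↦ 2/3  ≥
α = 2/3, β = 2/3 ↦ 1/3  <
α = 2/3, β = 1 ↦ 0  <
α = 1, β = 0 ↦ 1  ≥
α = 1, β = 1/3 ↦ 2/3  ≥
α = 1, β = 2/3 ↦ 1/3  <
α = 1, β = 1 ↦ 0  <
So 4 of the 16 assignments meet the threshold.

4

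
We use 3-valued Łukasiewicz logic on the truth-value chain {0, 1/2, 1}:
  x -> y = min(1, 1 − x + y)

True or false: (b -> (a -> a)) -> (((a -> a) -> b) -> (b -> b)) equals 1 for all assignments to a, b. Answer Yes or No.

a = 0, b = 0 ↦ 1
a = 0, b = 1/2 ↦ 1
a = 0, b = 1 ↦ 1
a = 1/2, b = 0 ↦ 1
a = 1/2, b = 1/2 ↦ 1
a = 1/2, b = 1 ↦ 1
a = 1, b = 0 ↦ 1
a = 1, b = 1/2 ↦ 1
a = 1, b = 1 ↦ 1
Every assignment gives a value ≥ 1.

Yes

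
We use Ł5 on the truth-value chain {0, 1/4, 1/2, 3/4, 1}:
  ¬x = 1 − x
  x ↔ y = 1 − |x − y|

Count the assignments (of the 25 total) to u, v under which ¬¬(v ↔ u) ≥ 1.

value 1: 5 assignments (counts)
value 3/4: 8 assignments
value 1/2: 6 assignments
value 1/4: 4 assignments
value 0: 2 assignments
So 5 of the 25 assignments meet the threshold.

5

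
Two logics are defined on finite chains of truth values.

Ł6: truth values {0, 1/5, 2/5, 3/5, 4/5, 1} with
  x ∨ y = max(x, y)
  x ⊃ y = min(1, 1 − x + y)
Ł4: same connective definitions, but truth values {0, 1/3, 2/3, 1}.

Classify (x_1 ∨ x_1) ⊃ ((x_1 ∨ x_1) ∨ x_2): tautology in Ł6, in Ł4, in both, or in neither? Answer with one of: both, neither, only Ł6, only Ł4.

In Ł6: every assignment gives 1 — tautology.
In Ł4: every assignment gives 1 — tautology.

both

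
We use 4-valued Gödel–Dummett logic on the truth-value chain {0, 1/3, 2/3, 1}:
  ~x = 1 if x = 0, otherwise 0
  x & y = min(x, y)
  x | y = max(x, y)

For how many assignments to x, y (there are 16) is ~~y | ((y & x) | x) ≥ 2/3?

14

x = 0, y = 0 ↦ 0  <
x = 0, y = 1/3 ↦ 1  ≥
x = 0, y = 2/3 ↦ 1  ≥
x = 0, y = 1 ↦ 1  ≥
x = 1/3, y = 0 ↦ 1/3  <
x = 1/3, y = 1/3 ↦ 1  ≥
x = 1/3, y = 2/3 ↦ 1  ≥
x = 1/3, y = 1 ↦ 1  ≥
x = 2/3, y = 0 ↦ 2/3  ≥
x = 2/3, y = 1/3 ↦ 1  ≥
x = 2/3, y = 2/3 ↦ 1  ≥
x = 2/3, y = 1 ↦ 1  ≥
x = 1, y = 0 ↦ 1  ≥
x = 1, y = 1/3 ↦ 1  ≥
x = 1, y = 2/3 ↦ 1  ≥
x = 1, y = 1 ↦ 1  ≥
So 14 of the 16 assignments meet the threshold.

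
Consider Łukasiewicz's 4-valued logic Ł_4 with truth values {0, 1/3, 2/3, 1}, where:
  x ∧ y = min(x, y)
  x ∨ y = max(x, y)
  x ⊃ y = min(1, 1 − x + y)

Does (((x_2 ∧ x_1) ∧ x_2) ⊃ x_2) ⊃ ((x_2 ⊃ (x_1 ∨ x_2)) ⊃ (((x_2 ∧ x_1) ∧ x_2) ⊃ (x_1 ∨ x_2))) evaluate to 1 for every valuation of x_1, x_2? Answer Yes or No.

Yes

x_1 = 0, x_2 = 0 ↦ 1
x_1 = 0, x_2 = 1/3 ↦ 1
x_1 = 0, x_2 = 2/3 ↦ 1
x_1 = 0, x_2 = 1 ↦ 1
x_1 = 1/3, x_2 = 0 ↦ 1
x_1 = 1/3, x_2 = 1/3 ↦ 1
x_1 = 1/3, x_2 = 2/3 ↦ 1
x_1 = 1/3, x_2 = 1 ↦ 1
x_1 = 2/3, x_2 = 0 ↦ 1
x_1 = 2/3, x_2 = 1/3 ↦ 1
x_1 = 2/3, x_2 = 2/3 ↦ 1
x_1 = 2/3, x_2 = 1 ↦ 1
x_1 = 1, x_2 = 0 ↦ 1
x_1 = 1, x_2 = 1/3 ↦ 1
x_1 = 1, x_2 = 2/3 ↦ 1
x_1 = 1, x_2 = 1 ↦ 1
Every assignment gives a value ≥ 1.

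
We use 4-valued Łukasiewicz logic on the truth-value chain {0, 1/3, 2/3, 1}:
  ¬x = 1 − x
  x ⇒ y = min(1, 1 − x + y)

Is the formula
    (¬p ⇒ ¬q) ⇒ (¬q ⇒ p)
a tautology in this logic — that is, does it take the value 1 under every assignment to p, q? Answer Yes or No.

Counterexample: take p = 0, q = 0.
¬p = ¬0 = 1
¬q = ¬0 = 1
¬p ⇒ ¬q = 1 ⇒ 1 = 1
¬q = ¬0 = 1
¬q ⇒ p = 1 ⇒ 0 = 0
(¬p ⇒ ¬q) ⇒ (¬q ⇒ p) = 1 ⇒ 0 = 0
This gives 0 ≠ 1.

No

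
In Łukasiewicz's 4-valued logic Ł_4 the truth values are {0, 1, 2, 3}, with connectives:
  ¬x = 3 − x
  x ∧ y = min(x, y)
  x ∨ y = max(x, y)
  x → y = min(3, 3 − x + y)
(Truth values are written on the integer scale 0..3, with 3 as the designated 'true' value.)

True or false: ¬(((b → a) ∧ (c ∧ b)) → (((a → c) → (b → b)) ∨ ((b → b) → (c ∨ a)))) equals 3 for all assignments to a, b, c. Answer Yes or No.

Counterexample: take a = 0, b = 0, c = 0.
b → a = 0 → 0 = 3
c ∧ b = 0 ∧ 0 = 0
(b → a) ∧ (c ∧ b) = 3 ∧ 0 = 0
a → c = 0 → 0 = 3
b → b = 0 → 0 = 3
(a → c) → (b → b) = 3 → 3 = 3
b → b = 0 → 0 = 3
c ∨ a = 0 ∨ 0 = 0
(b → b) → (c ∨ a) = 3 → 0 = 0
((a → c) → (b → b)) ∨ ((b → b) → (c ∨ a)) = 3 ∨ 0 = 3
((b → a) ∧ (c ∧ b)) → (((a → c) → (b → b)) ∨ ((b → b) → (c ∨ a))) = 0 → 3 = 3
¬(((b → a) ∧ (c ∧ b)) → (((a → c) → (b → b)) ∨ ((b → b) → (c ∨ a)))) = ¬3 = 0
This gives 0 ≠ 3.

No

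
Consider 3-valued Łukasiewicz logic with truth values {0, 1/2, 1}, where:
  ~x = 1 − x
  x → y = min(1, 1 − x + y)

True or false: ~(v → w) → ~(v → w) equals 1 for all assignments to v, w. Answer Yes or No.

v = 0, w = 0 ↦ 1
v = 0, w = 1/2 ↦ 1
v = 0, w = 1 ↦ 1
v = 1/2, w = 0 ↦ 1
v = 1/2, w = 1/2 ↦ 1
v = 1/2, w = 1 ↦ 1
v = 1, w = 0 ↦ 1
v = 1, w = 1/2 ↦ 1
v = 1, w = 1 ↦ 1
Every assignment gives a value ≥ 1.

Yes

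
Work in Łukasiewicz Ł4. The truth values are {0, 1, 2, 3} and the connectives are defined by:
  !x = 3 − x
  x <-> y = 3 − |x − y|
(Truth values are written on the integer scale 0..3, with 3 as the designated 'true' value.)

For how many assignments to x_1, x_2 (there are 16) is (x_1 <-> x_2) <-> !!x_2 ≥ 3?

5

x_1 = 0, x_2 = 0 ↦ 0  <
x_1 = 0, x_2 = 1 ↦ 2  <
x_1 = 0, x_2 = 2 ↦ 2  <
x_1 = 0, x_2 = 3 ↦ 0  <
x_1 = 1, x_2 = 0 ↦ 1  <
x_1 = 1, x_2 = 1 ↦ 1  <
x_1 = 1, x_2 = 2 ↦ 3  ≥
x_1 = 1, x_2 = 3 ↦ 1  <
x_1 = 2, x_2 = 0 ↦ 2  <
x_1 = 2, x_2 = 1 ↦ 2  <
x_1 = 2, x_2 = 2 ↦ 2  <
x_1 = 2, x_2 = 3 ↦ 2  <
x_1 = 3, x_2 = 0 ↦ 3  ≥
x_1 = 3, x_2 = 1 ↦ 3  ≥
x_1 = 3, x_2 = 2 ↦ 3  ≥
x_1 = 3, x_2 = 3 ↦ 3  ≥
So 5 of the 16 assignments meet the threshold.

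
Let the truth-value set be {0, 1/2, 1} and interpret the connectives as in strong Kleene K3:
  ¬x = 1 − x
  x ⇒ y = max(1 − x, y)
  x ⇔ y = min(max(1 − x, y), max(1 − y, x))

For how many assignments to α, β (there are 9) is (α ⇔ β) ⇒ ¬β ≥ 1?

α = 0, β = 0 ↦ 1  ≥
α = 0, β = 1/2 ↦ 1/2  <
α = 0, β = 1 ↦ 1  ≥
α = 1/2, β = 0 ↦ 1  ≥
α = 1/2, β = 1/2 ↦ 1/2  <
α = 1/2, β = 1 ↦ 1/2  <
α = 1, β = 0 ↦ 1  ≥
α = 1, β = 1/2 ↦ 1/2  <
α = 1, β = 1 ↦ 0  <
So 4 of the 9 assignments meet the threshold.

4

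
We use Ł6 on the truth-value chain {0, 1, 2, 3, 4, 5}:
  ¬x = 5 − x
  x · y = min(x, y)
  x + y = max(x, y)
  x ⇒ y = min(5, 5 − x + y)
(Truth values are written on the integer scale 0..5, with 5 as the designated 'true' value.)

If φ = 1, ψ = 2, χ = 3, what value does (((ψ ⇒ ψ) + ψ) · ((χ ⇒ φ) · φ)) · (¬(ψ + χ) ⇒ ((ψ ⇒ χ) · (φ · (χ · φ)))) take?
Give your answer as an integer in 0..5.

ψ ⇒ ψ = 2 ⇒ 2 = 5
(ψ ⇒ ψ) + ψ = 5 + 2 = 5
χ ⇒ φ = 3 ⇒ 1 = 3
(χ ⇒ φ) · φ = 3 · 1 = 1
((ψ ⇒ ψ) + ψ) · ((χ ⇒ φ) · φ) = 5 · 1 = 1
ψ + χ = 2 + 3 = 3
¬(ψ + χ) = ¬3 = 2
ψ ⇒ χ = 2 ⇒ 3 = 5
χ · φ = 3 · 1 = 1
φ · (χ · φ) = 1 · 1 = 1
(ψ ⇒ χ) · (φ · (χ · φ)) = 5 · 1 = 1
¬(ψ + χ) ⇒ ((ψ ⇒ χ) · (φ · (χ · φ))) = 2 ⇒ 1 = 4
(((ψ ⇒ ψ) + ψ) · ((χ ⇒ φ) · φ)) · (¬(ψ + χ) ⇒ ((ψ ⇒ χ) · (φ · (χ · φ)))) = 1 · 4 = 1

1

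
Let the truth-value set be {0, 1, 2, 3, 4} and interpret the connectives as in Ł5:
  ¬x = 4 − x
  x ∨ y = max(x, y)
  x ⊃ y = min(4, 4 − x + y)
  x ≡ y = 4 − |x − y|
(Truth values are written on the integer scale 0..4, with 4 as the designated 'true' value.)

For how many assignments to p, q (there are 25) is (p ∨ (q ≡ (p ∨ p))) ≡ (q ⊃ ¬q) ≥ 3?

18

value 4: 8 assignments (counts)
value 3: 10 assignments (counts)
value 2: 5 assignments
value 1: 1 assignment
value 0: 1 assignment
So 18 of the 25 assignments meet the threshold.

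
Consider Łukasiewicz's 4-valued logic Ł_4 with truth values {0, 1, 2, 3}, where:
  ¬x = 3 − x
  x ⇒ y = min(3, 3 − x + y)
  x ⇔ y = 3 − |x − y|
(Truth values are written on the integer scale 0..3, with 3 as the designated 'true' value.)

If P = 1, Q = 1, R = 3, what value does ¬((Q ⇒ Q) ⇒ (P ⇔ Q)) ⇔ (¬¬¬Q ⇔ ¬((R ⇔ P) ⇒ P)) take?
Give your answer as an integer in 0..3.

Q ⇒ Q = 1 ⇒ 1 = 3
P ⇔ Q = 1 ⇔ 1 = 3
(Q ⇒ Q) ⇒ (P ⇔ Q) = 3 ⇒ 3 = 3
¬((Q ⇒ Q) ⇒ (P ⇔ Q)) = ¬3 = 0
¬Q = ¬1 = 2
¬¬Q = ¬2 = 1
¬¬¬Q = ¬1 = 2
R ⇔ P = 3 ⇔ 1 = 1
(R ⇔ P) ⇒ P = 1 ⇒ 1 = 3
¬((R ⇔ P) ⇒ P) = ¬3 = 0
¬¬¬Q ⇔ ¬((R ⇔ P) ⇒ P) = 2 ⇔ 0 = 1
¬((Q ⇒ Q) ⇒ (P ⇔ Q)) ⇔ (¬¬¬Q ⇔ ¬((R ⇔ P) ⇒ P)) = 0 ⇔ 1 = 2

2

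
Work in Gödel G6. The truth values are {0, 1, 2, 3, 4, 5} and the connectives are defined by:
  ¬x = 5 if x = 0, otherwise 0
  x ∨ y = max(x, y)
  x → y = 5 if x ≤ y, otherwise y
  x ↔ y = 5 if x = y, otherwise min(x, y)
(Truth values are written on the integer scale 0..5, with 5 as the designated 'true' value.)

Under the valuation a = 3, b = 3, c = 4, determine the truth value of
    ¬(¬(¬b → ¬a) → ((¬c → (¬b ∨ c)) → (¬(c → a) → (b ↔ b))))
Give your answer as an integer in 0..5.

0

¬b = ¬3 = 0
¬a = ¬3 = 0
¬b → ¬a = 0 → 0 = 5
¬(¬b → ¬a) = ¬5 = 0
¬c = ¬4 = 0
¬b = ¬3 = 0
¬b ∨ c = 0 ∨ 4 = 4
¬c → (¬b ∨ c) = 0 → 4 = 5
c → a = 4 → 3 = 3
¬(c → a) = ¬3 = 0
b ↔ b = 3 ↔ 3 = 5
¬(c → a) → (b ↔ b) = 0 → 5 = 5
(¬c → (¬b ∨ c)) → (¬(c → a) → (b ↔ b)) = 5 → 5 = 5
¬(¬b → ¬a) → ((¬c → (¬b ∨ c)) → (¬(c → a) → (b ↔ b))) = 0 → 5 = 5
¬(¬(¬b → ¬a) → ((¬c → (¬b ∨ c)) → (¬(c → a) → (b ↔ b)))) = ¬5 = 0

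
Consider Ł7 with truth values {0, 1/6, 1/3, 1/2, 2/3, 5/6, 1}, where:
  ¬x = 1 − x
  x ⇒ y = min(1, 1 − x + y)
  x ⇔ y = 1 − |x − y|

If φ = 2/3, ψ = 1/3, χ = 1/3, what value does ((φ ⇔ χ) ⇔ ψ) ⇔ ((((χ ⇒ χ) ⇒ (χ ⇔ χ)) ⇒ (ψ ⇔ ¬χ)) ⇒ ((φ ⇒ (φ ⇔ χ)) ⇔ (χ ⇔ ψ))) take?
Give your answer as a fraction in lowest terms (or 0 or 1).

φ ⇔ χ = 2/3 ⇔ 1/3 = 2/3
(φ ⇔ χ) ⇔ ψ = 2/3 ⇔ 1/3 = 2/3
χ ⇒ χ = 1/3 ⇒ 1/3 = 1
χ ⇔ χ = 1/3 ⇔ 1/3 = 1
(χ ⇒ χ) ⇒ (χ ⇔ χ) = 1 ⇒ 1 = 1
¬χ = ¬1/3 = 2/3
ψ ⇔ ¬χ = 1/3 ⇔ 2/3 = 2/3
((χ ⇒ χ) ⇒ (χ ⇔ χ)) ⇒ (ψ ⇔ ¬χ) = 1 ⇒ 2/3 = 2/3
φ ⇔ χ = 2/3 ⇔ 1/3 = 2/3
φ ⇒ (φ ⇔ χ) = 2/3 ⇒ 2/3 = 1
χ ⇔ ψ = 1/3 ⇔ 1/3 = 1
(φ ⇒ (φ ⇔ χ)) ⇔ (χ ⇔ ψ) = 1 ⇔ 1 = 1
(((χ ⇒ χ) ⇒ (χ ⇔ χ)) ⇒ (ψ ⇔ ¬χ)) ⇒ ((φ ⇒ (φ ⇔ χ)) ⇔ (χ ⇔ ψ)) = 2/3 ⇒ 1 = 1
((φ ⇔ χ) ⇔ ψ) ⇔ ((((χ ⇒ χ) ⇒ (χ ⇔ χ)) ⇒ (ψ ⇔ ¬χ)) ⇒ ((φ ⇒ (φ ⇔ χ)) ⇔ (χ ⇔ ψ))) = 2/3 ⇔ 1 = 2/3

2/3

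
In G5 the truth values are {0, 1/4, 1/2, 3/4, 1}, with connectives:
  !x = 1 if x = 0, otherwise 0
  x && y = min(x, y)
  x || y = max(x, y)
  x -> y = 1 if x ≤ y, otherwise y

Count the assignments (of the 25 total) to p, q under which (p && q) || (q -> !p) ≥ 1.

value 1: 10 assignments (counts)
value 3/4: 3 assignments
value 1/2: 5 assignments
value 1/4: 7 assignments
So 10 of the 25 assignments meet the threshold.

10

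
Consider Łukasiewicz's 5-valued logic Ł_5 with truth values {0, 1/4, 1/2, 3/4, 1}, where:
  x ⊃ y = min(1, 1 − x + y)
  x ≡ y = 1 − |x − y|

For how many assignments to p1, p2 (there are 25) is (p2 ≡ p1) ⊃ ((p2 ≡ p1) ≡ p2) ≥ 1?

value 1: 18 assignments (counts)
value 3/4: 3 assignments
value 1/2: 2 assignments
value 1/4: 1 assignment
value 0: 1 assignment
So 18 of the 25 assignments meet the threshold.

18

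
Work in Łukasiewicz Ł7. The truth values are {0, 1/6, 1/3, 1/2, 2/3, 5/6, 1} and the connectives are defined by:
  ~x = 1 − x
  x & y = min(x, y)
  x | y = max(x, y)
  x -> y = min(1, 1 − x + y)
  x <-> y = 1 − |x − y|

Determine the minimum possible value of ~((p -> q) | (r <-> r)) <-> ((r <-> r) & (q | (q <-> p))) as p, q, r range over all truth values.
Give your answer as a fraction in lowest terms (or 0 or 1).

Take p = 0, q = 0, r = 0:
p -> q = 0 -> 0 = 1
r <-> r = 0 <-> 0 = 1
(p -> q) | (r <-> r) = 1 | 1 = 1
~((p -> q) | (r <-> r)) = ~1 = 0
r <-> r = 0 <-> 0 = 1
q <-> p = 0 <-> 0 = 1
q | (q <-> p) = 0 | 1 = 1
(r <-> r) & (q | (q <-> p)) = 1 & 1 = 1
~((p -> q) | (r <-> r)) <-> ((r <-> r) & (q | (q <-> p))) = 0 <-> 1 = 0
No assignment yields a value below 0, so this is the minimum.

0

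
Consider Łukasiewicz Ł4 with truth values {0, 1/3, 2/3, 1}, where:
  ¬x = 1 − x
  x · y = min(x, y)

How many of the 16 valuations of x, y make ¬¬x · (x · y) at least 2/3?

4

x = 0, y = 0 ↦ 0  <
x = 0, y = 1/3 ↦ 0  <
x = 0, y = 2/3 ↦ 0  <
x = 0, y = 1 ↦ 0  <
x = 1/3, y = 0 ↦ 0  <
x = 1/3, y = 1/3 ↦ 1/3  <
x = 1/3, y = 2/3 ↦ 1/3  <
x = 1/3, y = 1 ↦ 1/3  <
x = 2/3, y = 0 ↦ 0  <
x = 2/3, y = 1/3 ↦ 1/3  <
x = 2/3, y = 2/3 ↦ 2/3  ≥
x = 2/3, y = 1 ↦ 2/3  ≥
x = 1, y = 0 ↦ 0  <
x = 1, y = 1/3 ↦ 1/3  <
x = 1, y = 2/3 ↦ 2/3  ≥
x = 1, y = 1 ↦ 1  ≥
So 4 of the 16 assignments meet the threshold.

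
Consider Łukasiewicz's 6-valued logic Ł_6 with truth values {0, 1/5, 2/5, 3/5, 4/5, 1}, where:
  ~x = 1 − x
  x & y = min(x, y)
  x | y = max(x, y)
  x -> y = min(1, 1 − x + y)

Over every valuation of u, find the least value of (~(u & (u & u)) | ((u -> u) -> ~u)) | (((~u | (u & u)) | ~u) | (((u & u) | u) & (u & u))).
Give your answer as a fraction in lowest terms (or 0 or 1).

3/5

Take u = 2/5:
u & u = 2/5 & 2/5 = 2/5
u & (u & u) = 2/5 & 2/5 = 2/5
~(u & (u & u)) = ~2/5 = 3/5
u -> u = 2/5 -> 2/5 = 1
~u = ~2/5 = 3/5
(u -> u) -> ~u = 1 -> 3/5 = 3/5
~(u & (u & u)) | ((u -> u) -> ~u) = 3/5 | 3/5 = 3/5
~u = ~2/5 = 3/5
u & u = 2/5 & 2/5 = 2/5
~u | (u & u) = 3/5 | 2/5 = 3/5
~u = ~2/5 = 3/5
(~u | (u & u)) | ~u = 3/5 | 3/5 = 3/5
u & u = 2/5 & 2/5 = 2/5
(u & u) | u = 2/5 | 2/5 = 2/5
u & u = 2/5 & 2/5 = 2/5
((u & u) | u) & (u & u) = 2/5 & 2/5 = 2/5
((~u | (u & u)) | ~u) | (((u & u) | u) & (u & u)) = 3/5 | 2/5 = 3/5
(~(u & (u & u)) | ((u -> u) -> ~u)) | (((~u | (u & u)) | ~u) | (((u & u) | u) & (u & u))) = 3/5 | 3/5 = 3/5
No assignment yields a value below 3/5, so this is the minimum.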